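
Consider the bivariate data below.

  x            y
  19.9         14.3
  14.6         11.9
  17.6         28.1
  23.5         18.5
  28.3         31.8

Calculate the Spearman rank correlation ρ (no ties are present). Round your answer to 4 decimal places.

0.7000

Rank x: 3, 1, 2, 4, 5
Rank y: 2, 1, 4, 3, 5
d = rank(x) − rank(y): 1, 0, -2, 1, 0; Σd² = 6
ρ = 1 − 6Σd² / [n(n²−1)] = 1 − 6×6 / (5×24) = 1 − 36/120 ≈ 0.7000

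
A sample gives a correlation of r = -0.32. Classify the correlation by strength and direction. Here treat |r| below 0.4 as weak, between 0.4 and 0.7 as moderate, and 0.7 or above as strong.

weak negative

r = -0.32 < 0 so the relationship is negative.
|r| = 0.32, which falls in the weak range.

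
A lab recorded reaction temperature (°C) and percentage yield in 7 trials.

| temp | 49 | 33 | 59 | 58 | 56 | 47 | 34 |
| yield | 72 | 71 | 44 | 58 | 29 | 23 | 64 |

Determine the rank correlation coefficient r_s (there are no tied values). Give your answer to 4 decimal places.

-0.3571

Rank temp: 4, 1, 7, 6, 5, 3, 2
Rank yield: 7, 6, 3, 4, 2, 1, 5
d = rank(temp) − rank(yield): -3, -5, 4, 2, 3, 2, -3; Σd² = 76
ρ = 1 − 6Σd² / [n(n²−1)] = 1 − 6×76 / (7×48) = 1 − 456/336 ≈ -0.3571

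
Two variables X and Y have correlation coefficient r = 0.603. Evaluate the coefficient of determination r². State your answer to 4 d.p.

r² = (0.603)² = 0.3636

0.3636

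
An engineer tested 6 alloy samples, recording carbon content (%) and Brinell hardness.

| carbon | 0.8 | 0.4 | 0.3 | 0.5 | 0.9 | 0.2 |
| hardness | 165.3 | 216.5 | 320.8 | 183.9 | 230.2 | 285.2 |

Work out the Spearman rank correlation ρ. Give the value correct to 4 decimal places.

Rank carbon: 5, 3, 2, 4, 6, 1
Rank hardness: 1, 3, 6, 2, 4, 5
d = rank(carbon) − rank(hardness): 4, 0, -4, 2, 2, -4; Σd² = 56
ρ = 1 − 6Σd² / [n(n²−1)] = 1 − 6×56 / (6×35) = 1 − 336/210 ≈ -0.6000

-0.6000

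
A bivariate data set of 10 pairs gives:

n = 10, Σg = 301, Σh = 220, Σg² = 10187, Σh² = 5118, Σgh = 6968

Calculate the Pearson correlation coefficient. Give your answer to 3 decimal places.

r = (nΣgh − ΣgΣh) / √[(nΣg² − (Σg)²)(nΣh² − (Σh)²)]
Numerator: 10×6968 − 301×220 = 3460
Denominator: √[(101870 − 90601)(51180 − 48400)] = √[11269 × 2780] = 5597.1260
r = 3460 / 5597.1260 ≈ 0.618

0.618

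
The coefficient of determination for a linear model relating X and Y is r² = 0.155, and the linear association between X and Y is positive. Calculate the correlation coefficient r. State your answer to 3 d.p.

0.394

|r| = √0.155 = 0.394
The association is positive, so r = 0.394.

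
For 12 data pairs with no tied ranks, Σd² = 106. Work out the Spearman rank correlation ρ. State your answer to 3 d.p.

0.629

ρ = 1 − 6Σd² / [n(n²−1)] = 1 − 6×106 / (12×143)
  = 1 − 636/1716 = 1 − 0.3706 ≈ 0.629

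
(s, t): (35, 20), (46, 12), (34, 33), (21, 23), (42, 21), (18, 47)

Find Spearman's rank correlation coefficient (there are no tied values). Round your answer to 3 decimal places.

Rank s: 4, 6, 3, 2, 5, 1
Rank t: 2, 1, 5, 4, 3, 6
d = rank(s) − rank(t): 2, 5, -2, -2, 2, -5; Σd² = 66
ρ = 1 − 6Σd² / [n(n²−1)] = 1 − 6×66 / (6×35) = 1 − 396/210 ≈ -0.886

-0.886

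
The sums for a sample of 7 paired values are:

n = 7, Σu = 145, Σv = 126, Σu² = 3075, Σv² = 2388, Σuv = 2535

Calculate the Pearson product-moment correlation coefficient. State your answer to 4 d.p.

-0.8101

r = (nΣuv − ΣuΣv) / √[(nΣu² − (Σu)²)(nΣv² − (Σv)²)]
Numerator: 7×2535 − 145×126 = -525
Denominator: √[(21525 − 21025)(16716 − 15876)] = √[500 × 840] = 648.0741
r = -525 / 648.0741 ≈ -0.8101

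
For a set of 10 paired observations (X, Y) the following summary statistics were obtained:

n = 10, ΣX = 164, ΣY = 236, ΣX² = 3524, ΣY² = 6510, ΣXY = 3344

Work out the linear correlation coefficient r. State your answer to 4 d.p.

r = (nΣXY − ΣXΣY) / √[(nΣX² − (ΣX)²)(nΣY² − (ΣY)²)]
Numerator: 10×3344 − 164×236 = -5264
Denominator: √[(35240 − 26896)(65100 − 55696)] = √[8344 × 9404] = 8858.1587
r = -5264 / 8858.1587 ≈ -0.5943

-0.5943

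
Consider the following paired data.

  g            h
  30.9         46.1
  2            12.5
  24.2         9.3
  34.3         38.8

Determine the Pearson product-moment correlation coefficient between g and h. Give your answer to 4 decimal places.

n = 4, Σg = 91.4, Σh = 106.7, Σg² = 2720.94, Σh² = 3873.39, Σgh = 3005.39
nΣgh − ΣgΣh = 12021.56 − 9752.38 = 2269.18
nΣg² − (Σg)² = 10883.76 − 8353.96 = 2529.8; nΣh² − (Σh)² = 15493.56 − 11384.89 = 4108.67
r = 2269.18 / √(2529.8 × 4108.67) = 2269.18 / 3223.9903 ≈ 0.7038

0.7038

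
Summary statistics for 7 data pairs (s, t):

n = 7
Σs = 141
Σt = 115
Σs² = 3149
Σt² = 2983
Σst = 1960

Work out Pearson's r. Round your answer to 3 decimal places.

r = (nΣst − ΣsΣt) / √[(nΣs² − (Σs)²)(nΣt² − (Σt)²)]
Numerator: 7×1960 − 141×115 = -2495
Denominator: √[(22043 − 19881)(20881 − 13225)] = √[2162 × 7656] = 4068.4484
r = -2495 / 4068.4484 ≈ -0.613

-0.613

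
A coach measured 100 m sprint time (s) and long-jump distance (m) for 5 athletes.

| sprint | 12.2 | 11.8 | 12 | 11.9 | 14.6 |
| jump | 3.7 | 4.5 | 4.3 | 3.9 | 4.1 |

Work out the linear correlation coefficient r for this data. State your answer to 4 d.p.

-0.0935

n = 5, Σx = 62.5, Σy = 20.5, Σx² = 786.85, Σy² = 84.45, Σxy = 256.11
nΣxy − ΣxΣy = 1280.55 − 1281.25 = -0.7
nΣx² − (Σx)² = 3934.25 − 3906.25 = 28; nΣy² − (Σy)² = 422.25 − 420.25 = 2
r = -0.7 / √(28 × 2) = -0.7 / 7.4833 ≈ -0.0935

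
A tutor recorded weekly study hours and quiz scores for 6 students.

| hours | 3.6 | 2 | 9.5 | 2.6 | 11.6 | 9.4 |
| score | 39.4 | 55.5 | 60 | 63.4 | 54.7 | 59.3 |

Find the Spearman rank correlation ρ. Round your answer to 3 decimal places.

-0.143

Rank hours: 3, 1, 5, 2, 6, 4
Rank score: 1, 3, 5, 6, 2, 4
d = rank(hours) − rank(score): 2, -2, 0, -4, 4, 0; Σd² = 40
ρ = 1 − 6Σd² / [n(n²−1)] = 1 − 6×40 / (6×35) = 1 − 240/210 ≈ -0.143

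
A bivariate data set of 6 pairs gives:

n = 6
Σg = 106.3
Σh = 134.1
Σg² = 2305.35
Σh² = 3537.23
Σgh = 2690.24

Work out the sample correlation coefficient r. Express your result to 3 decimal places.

r = (nΣgh − ΣgΣh) / √[(nΣg² − (Σg)²)(nΣh² − (Σh)²)]
Numerator: 6×2690.24 − 106.3×134.1 = 1886.61
Denominator: √[(13832.1 − 11299.69)(21223.38 − 17982.81)] = √[2532.41 × 3240.57] = 2864.6905
r = 1886.61 / 2864.6905 ≈ 0.659

0.659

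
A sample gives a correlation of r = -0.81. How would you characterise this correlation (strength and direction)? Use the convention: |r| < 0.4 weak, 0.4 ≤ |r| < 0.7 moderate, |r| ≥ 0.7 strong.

r = -0.81 < 0 so the relationship is negative.
|r| = 0.81, which falls in the strong range.

strong negative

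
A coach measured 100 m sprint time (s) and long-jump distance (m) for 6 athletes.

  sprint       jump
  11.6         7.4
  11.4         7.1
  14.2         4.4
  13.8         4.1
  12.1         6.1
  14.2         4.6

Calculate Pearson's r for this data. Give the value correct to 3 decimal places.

n = 6, Σx = 77.3, Σy = 33.7, Σx² = 1004.65, Σy² = 199.71, Σxy = 424.97
nΣxy − ΣxΣy = 2549.82 − 2605.01 = -55.19
nΣx² − (Σx)² = 6027.9 − 5975.29 = 52.61; nΣy² − (Σy)² = 1198.26 − 1135.69 = 62.57
r = -55.19 / √(52.61 × 62.57) = -55.19 / 57.3743 ≈ -0.962

-0.962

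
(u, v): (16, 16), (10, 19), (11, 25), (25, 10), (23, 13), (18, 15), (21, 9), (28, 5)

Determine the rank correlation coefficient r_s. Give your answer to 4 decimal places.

-0.9048

Rank u: 3, 1, 2, 7, 6, 4, 5, 8
Rank v: 6, 7, 8, 3, 4, 5, 2, 1
d = rank(u) − rank(v): -3, -6, -6, 4, 2, -1, 3, 7; Σd² = 160
ρ = 1 − 6Σd² / [n(n²−1)] = 1 − 6×160 / (8×63) = 1 − 960/504 ≈ -0.9048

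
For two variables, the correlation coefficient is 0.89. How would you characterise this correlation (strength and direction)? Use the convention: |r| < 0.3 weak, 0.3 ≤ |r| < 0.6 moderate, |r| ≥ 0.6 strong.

r = 0.89 > 0 so the relationship is positive.
|r| = 0.89, which falls in the strong range.

strong positive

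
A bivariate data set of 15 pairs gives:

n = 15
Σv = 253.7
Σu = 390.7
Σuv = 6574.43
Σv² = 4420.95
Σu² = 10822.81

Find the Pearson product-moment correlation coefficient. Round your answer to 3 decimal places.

r = (nΣuv − ΣuΣv) / √[(nΣu² − (Σu)²)(nΣv² − (Σv)²)]
Numerator: 15×6574.43 − 390.7×253.7 = -504.14
Denominator: √[(162342.15 − 152646.49)(66314.25 − 64363.69)] = √[9695.66 × 1950.56] = 4348.7891
r = -504.14 / 4348.7891 ≈ -0.116

-0.116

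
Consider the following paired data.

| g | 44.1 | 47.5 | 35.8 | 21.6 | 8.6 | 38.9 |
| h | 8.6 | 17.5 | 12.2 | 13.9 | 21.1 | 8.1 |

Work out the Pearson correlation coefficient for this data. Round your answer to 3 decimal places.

-0.589

n = 6, Σg = 196.5, Σh = 81.4, Σg² = 7536.43, Σh² = 1233.08, Σgh = 2444.06
nΣgh − ΣgΣh = 14664.36 − 15995.1 = -1330.74
nΣg² − (Σg)² = 45218.58 − 38612.25 = 6606.33; nΣh² − (Σh)² = 7398.48 − 6625.96 = 772.52
r = -1330.74 / √(6606.33 × 772.52) = -1330.74 / 2259.0976 ≈ -0.589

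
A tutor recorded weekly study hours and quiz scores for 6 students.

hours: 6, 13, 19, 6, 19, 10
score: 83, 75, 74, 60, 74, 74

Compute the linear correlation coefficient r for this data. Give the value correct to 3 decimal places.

0.144

n = 6, Σx = 73, Σy = 440, Σx² = 1063, Σy² = 32542, Σxy = 5385
nΣxy − ΣxΣy = 32310 − 32120 = 190
nΣx² − (Σx)² = 6378 − 5329 = 1049; nΣy² − (Σy)² = 195252 − 193600 = 1652
r = 190 / √(1049 × 1652) = 190 / 1316.4148 ≈ 0.144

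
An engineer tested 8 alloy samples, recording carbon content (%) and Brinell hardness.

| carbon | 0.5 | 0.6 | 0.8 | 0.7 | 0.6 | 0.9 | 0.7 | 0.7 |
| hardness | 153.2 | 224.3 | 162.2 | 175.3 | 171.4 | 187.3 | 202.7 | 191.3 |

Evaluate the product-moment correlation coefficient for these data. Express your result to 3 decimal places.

0.091

n = 8, Σx = 5.5, Σy = 1467.7, Σx² = 3.89, Σy² = 272961.89, Σxy = 1010.86
nΣxy − ΣxΣy = 8086.88 − 8072.35 = 14.53
nΣx² − (Σx)² = 31.12 − 30.25 = 0.87; nΣy² − (Σy)² = 2183695.12 − 2154143.29 = 29551.83
r = 14.53 / √(0.87 × 29551.83) = 14.53 / 160.3437 ≈ 0.091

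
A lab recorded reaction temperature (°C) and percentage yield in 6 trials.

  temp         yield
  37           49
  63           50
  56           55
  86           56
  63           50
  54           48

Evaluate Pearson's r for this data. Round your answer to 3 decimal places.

0.649

n = 6, Σx = 359, Σy = 308, Σx² = 22755, Σy² = 15866, Σxy = 18601
nΣxy − ΣxΣy = 111606 − 110572 = 1034
nΣx² − (Σx)² = 136530 − 128881 = 7649; nΣy² − (Σy)² = 95196 − 94864 = 332
r = 1034 / √(7649 × 332) = 1034 / 1593.5708 ≈ 0.649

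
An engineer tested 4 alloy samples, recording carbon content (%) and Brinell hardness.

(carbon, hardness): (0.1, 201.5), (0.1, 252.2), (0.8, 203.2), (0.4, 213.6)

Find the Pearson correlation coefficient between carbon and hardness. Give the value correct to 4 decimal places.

n = 4, Σx = 1.4, Σy = 870.5, Σx² = 0.82, Σy² = 191122.29, Σxy = 293.37
nΣxy − ΣxΣy = 1173.48 − 1218.7 = -45.22
nΣx² − (Σx)² = 3.28 − 1.96 = 1.32; nΣy² − (Σy)² = 764489.16 − 757770.25 = 6718.91
r = -45.22 / √(1.32 × 6718.91) = -45.22 / 94.1752 ≈ -0.4802

-0.4802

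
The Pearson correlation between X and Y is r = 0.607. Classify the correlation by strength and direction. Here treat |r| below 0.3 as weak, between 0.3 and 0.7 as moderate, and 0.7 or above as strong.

moderate positive

r = 0.607 > 0 so the relationship is positive.
|r| = 0.607, which falls in the moderate range.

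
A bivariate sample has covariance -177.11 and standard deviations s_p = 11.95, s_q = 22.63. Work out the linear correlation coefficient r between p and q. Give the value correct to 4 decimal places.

r = Cov(p,q) / (s_p · s_q) = -177.11 / (11.95 × 22.63)
  = -177.11 / 270.4285 ≈ -0.6549

-0.6549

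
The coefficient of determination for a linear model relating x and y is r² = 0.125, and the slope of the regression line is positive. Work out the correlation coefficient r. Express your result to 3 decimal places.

|r| = √0.125 = 0.354
The association is positive, so r = 0.354.

0.354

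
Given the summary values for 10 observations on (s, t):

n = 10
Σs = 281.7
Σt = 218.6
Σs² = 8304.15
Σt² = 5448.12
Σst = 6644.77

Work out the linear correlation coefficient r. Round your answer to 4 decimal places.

0.9799

r = (nΣst − ΣsΣt) / √[(nΣs² − (Σs)²)(nΣt² − (Σt)²)]
Numerator: 10×6644.77 − 281.7×218.6 = 4868.08
Denominator: √[(83041.5 − 79354.89)(54481.2 − 47785.96)] = √[3686.61 × 6695.24] = 4968.1726
r = 4868.08 / 4968.1726 ≈ 0.9799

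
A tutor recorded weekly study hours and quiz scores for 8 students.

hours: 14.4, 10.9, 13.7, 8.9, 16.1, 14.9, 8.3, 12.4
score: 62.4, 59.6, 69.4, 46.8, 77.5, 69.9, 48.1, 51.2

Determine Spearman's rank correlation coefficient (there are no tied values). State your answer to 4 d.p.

Rank hours: 6, 3, 5, 2, 8, 7, 1, 4
Rank score: 5, 4, 6, 1, 8, 7, 2, 3
d = rank(hours) − rank(score): 1, -1, -1, 1, 0, 0, -1, 1; Σd² = 6
ρ = 1 − 6Σd² / [n(n²−1)] = 1 − 6×6 / (8×63) = 1 − 36/504 ≈ 0.9286

0.9286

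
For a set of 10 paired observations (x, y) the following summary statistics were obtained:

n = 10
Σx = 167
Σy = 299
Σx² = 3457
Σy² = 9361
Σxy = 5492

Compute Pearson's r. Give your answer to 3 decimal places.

0.940

r = (nΣxy − ΣxΣy) / √[(nΣx² − (Σx)²)(nΣy² − (Σy)²)]
Numerator: 10×5492 − 167×299 = 4987
Denominator: √[(34570 − 27889)(93610 − 89401)] = √[6681 × 4209] = 5302.8605
r = 4987 / 5302.8605 ≈ 0.940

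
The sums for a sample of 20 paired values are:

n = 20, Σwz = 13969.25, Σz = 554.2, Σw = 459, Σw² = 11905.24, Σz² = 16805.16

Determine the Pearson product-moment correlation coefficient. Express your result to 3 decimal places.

r = (nΣwz − ΣwΣz) / √[(nΣw² − (Σw)²)(nΣz² − (Σz)²)]
Numerator: 20×13969.25 − 459×554.2 = 25007.2
Denominator: √[(238104.8 − 210681)(336103.2 − 307137.64)] = √[27423.8 × 28965.56] = 28184.1396
r = 25007.2 / 28184.1396 ≈ 0.887

0.887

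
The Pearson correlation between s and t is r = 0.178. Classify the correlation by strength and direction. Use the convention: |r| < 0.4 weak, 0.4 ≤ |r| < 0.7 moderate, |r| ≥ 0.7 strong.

weak positive

r = 0.178 > 0 so the relationship is positive.
|r| = 0.178, which falls in the weak range.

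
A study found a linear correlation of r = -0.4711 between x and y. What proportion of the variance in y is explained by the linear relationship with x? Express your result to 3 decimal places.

r² = (-0.4711)² = 0.222

0.222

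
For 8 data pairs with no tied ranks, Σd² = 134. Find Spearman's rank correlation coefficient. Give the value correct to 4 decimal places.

-0.5952

ρ = 1 − 6Σd² / [n(n²−1)] = 1 − 6×134 / (8×63)
  = 1 − 804/504 = 1 − 1.59524 ≈ -0.5952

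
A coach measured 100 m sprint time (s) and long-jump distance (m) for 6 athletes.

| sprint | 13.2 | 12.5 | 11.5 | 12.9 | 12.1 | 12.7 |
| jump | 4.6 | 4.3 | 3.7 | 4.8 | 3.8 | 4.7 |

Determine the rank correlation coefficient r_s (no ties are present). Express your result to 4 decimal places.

0.8286

Rank sprint: 6, 3, 1, 5, 2, 4
Rank jump: 4, 3, 1, 6, 2, 5
d = rank(sprint) − rank(jump): 2, 0, 0, -1, 0, -1; Σd² = 6
ρ = 1 − 6Σd² / [n(n²−1)] = 1 − 6×6 / (6×35) = 1 − 36/210 ≈ 0.8286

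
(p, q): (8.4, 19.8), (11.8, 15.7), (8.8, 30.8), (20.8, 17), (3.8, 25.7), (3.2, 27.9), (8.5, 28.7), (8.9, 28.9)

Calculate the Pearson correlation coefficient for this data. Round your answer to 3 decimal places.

n = 8, Σp = 74.2, Σq = 194.5, Σp² = 896.02, Σq² = 4973.97, Σpq = 1664.32
nΣpq − ΣpΣq = 13314.56 − 14431.9 = -1117.34
nΣp² − (Σp)² = 7168.16 − 5505.64 = 1662.52; nΣq² − (Σq)² = 39791.76 − 37830.25 = 1961.51
r = -1117.34 / √(1662.52 × 1961.51) = -1117.34 / 1805.8376 ≈ -0.619

-0.619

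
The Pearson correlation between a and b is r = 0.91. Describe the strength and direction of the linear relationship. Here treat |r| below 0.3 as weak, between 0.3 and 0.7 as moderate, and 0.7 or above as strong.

r = 0.91 > 0 so the relationship is positive.
|r| = 0.91, which falls in the strong range.

strong positive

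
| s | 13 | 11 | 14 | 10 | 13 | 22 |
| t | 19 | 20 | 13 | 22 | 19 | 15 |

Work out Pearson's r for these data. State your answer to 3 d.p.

-0.673

n = 6, Σs = 83, Σt = 108, Σs² = 1239, Σt² = 2000, Σst = 1446
nΣst − ΣsΣt = 8676 − 8964 = -288
nΣs² − (Σs)² = 7434 − 6889 = 545; nΣt² − (Σt)² = 12000 − 11664 = 336
r = -288 / √(545 × 336) = -288 / 427.9252 ≈ -0.673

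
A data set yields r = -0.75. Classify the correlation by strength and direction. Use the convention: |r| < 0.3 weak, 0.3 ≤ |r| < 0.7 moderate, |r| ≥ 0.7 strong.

strong negative

r = -0.75 < 0 so the relationship is negative.
|r| = 0.75, which falls in the strong range.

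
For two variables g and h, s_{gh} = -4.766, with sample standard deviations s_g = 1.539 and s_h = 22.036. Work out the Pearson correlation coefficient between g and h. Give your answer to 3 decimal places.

-0.141

r = Cov(g,h) / (s_g · s_h) = -4.766 / (1.539 × 22.036)
  = -4.766 / 33.9134 ≈ -0.141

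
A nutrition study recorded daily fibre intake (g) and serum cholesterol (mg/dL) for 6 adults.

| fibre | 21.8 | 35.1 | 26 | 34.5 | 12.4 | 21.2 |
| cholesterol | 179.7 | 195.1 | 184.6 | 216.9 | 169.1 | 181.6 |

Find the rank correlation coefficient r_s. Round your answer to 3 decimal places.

0.886

Rank fibre: 3, 6, 4, 5, 1, 2
Rank cholesterol: 2, 5, 4, 6, 1, 3
d = rank(fibre) − rank(cholesterol): 1, 1, 0, -1, 0, -1; Σd² = 4
ρ = 1 − 6Σd² / [n(n²−1)] = 1 − 6×4 / (6×35) = 1 − 24/210 ≈ 0.886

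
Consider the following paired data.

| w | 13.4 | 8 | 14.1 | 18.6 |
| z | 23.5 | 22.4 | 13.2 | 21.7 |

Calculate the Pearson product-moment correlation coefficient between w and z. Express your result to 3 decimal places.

-0.146

n = 4, Σw = 54.1, Σz = 80.8, Σw² = 788.33, Σz² = 1699.14, Σwz = 1083.84
nΣwz − ΣwΣz = 4335.36 − 4371.28 = -35.92
nΣw² − (Σw)² = 3153.32 − 2926.81 = 226.51; nΣz² − (Σz)² = 6796.56 − 6528.64 = 267.92
r = -35.92 / √(226.51 × 267.92) = -35.92 / 246.3464 ≈ -0.146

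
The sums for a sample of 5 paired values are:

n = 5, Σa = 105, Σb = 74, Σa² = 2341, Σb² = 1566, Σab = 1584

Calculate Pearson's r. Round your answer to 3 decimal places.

0.119

r = (nΣab − ΣaΣb) / √[(nΣa² − (Σa)²)(nΣb² − (Σb)²)]
Numerator: 5×1584 − 105×74 = 150
Denominator: √[(11705 − 11025)(7830 − 5476)] = √[680 × 2354] = 1265.1956
r = 150 / 1265.1956 ≈ 0.119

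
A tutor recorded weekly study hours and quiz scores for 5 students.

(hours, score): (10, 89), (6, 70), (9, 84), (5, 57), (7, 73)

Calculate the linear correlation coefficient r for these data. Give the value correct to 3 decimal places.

n = 5, Σx = 37, Σy = 373, Σx² = 291, Σy² = 28455, Σxy = 2862
nΣxy − ΣxΣy = 14310 − 13801 = 509
nΣx² − (Σx)² = 1455 − 1369 = 86; nΣy² − (Σy)² = 142275 − 139129 = 3146
r = 509 / √(86 × 3146) = 509 / 520.1500 ≈ 0.979

0.979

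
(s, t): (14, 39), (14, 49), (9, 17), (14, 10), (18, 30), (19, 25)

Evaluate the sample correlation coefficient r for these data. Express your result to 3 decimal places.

0.184

n = 6, Σs = 88, Σt = 170, Σs² = 1354, Σt² = 5836, Σst = 2540
nΣst − ΣsΣt = 15240 − 14960 = 280
nΣs² − (Σs)² = 8124 − 7744 = 380; nΣt² − (Σt)² = 35016 − 28900 = 6116
r = 280 / √(380 × 6116) = 280 / 1524.4934 ≈ 0.184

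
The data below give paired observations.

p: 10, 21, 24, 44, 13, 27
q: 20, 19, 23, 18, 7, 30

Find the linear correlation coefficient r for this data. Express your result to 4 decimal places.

n = 6, Σp = 139, Σq = 117, Σp² = 3951, Σq² = 2563, Σpq = 2844
nΣpq − ΣpΣq = 17064 − 16263 = 801
nΣp² − (Σp)² = 23706 − 19321 = 4385; nΣq² − (Σq)² = 15378 − 13689 = 1689
r = 801 / √(4385 × 1689) = 801 / 2721.4454 ≈ 0.2943

0.2943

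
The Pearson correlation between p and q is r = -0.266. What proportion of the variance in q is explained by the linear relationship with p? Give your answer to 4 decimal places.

0.0708

r² = (-0.266)² = 0.0708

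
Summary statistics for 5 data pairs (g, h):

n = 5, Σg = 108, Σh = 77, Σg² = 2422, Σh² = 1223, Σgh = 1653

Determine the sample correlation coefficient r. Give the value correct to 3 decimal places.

r = (nΣgh − ΣgΣh) / √[(nΣg² − (Σg)²)(nΣh² − (Σh)²)]
Numerator: 5×1653 − 108×77 = -51
Denominator: √[(12110 − 11664)(6115 − 5929)] = √[446 × 186] = 288.0208
r = -51 / 288.0208 ≈ -0.177

-0.177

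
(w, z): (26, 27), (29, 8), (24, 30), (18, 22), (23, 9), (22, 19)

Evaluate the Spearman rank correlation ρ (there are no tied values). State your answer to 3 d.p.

-0.143

Rank w: 5, 6, 4, 1, 3, 2
Rank z: 5, 1, 6, 4, 2, 3
d = rank(w) − rank(z): 0, 5, -2, -3, 1, -1; Σd² = 40
ρ = 1 − 6Σd² / [n(n²−1)] = 1 − 6×40 / (6×35) = 1 − 240/210 ≈ -0.143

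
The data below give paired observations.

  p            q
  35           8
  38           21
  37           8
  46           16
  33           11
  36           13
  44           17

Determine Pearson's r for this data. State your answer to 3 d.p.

0.549

n = 7, Σp = 269, Σq = 94, Σp² = 10475, Σq² = 1404, Σpq = 3689
nΣpq − ΣpΣq = 25823 − 25286 = 537
nΣp² − (Σp)² = 73325 − 72361 = 964; nΣq² − (Σq)² = 9828 − 8836 = 992
r = 537 / √(964 × 992) = 537 / 977.8998 ≈ 0.549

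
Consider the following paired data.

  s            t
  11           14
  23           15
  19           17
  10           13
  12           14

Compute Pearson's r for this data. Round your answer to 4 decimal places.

0.7229

n = 5, Σs = 75, Σt = 73, Σs² = 1255, Σt² = 1075, Σst = 1120
nΣst − ΣsΣt = 5600 − 5475 = 125
nΣs² − (Σs)² = 6275 − 5625 = 650; nΣt² − (Σt)² = 5375 − 5329 = 46
r = 125 / √(650 × 46) = 125 / 172.9162 ≈ 0.7229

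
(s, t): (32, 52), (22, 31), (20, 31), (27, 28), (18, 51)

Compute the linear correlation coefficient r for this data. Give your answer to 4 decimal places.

0.1733

n = 5, Σs = 119, Σt = 193, Σs² = 2961, Σt² = 8011, Σst = 4640
nΣst − ΣsΣt = 23200 − 22967 = 233
nΣs² − (Σs)² = 14805 − 14161 = 644; nΣt² − (Σt)² = 40055 − 37249 = 2806
r = 233 / √(644 × 2806) = 233 / 1344.2708 ≈ 0.1733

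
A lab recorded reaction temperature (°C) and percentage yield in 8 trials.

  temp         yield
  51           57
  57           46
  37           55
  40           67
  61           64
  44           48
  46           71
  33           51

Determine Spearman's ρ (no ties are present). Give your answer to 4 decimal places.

Rank temp: 6, 7, 2, 3, 8, 4, 5, 1
Rank yield: 5, 1, 4, 7, 6, 2, 8, 3
d = rank(temp) − rank(yield): 1, 6, -2, -4, 2, 2, -3, -2; Σd² = 78
ρ = 1 − 6Σd² / [n(n²−1)] = 1 − 6×78 / (8×63) = 1 − 468/504 ≈ 0.0714

0.0714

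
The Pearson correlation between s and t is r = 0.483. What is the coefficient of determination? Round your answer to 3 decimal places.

0.233

r² = (0.483)² = 0.233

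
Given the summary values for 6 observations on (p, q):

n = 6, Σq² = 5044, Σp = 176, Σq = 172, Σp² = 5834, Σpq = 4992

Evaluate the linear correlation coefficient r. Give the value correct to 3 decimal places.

r = (nΣpq − ΣpΣq) / √[(nΣp² − (Σp)²)(nΣq² − (Σq)²)]
Numerator: 6×4992 − 176×172 = -320
Denominator: √[(35004 − 30976)(30264 − 29584)] = √[4028 × 680] = 1655.0045
r = -320 / 1655.0045 ≈ -0.193

-0.193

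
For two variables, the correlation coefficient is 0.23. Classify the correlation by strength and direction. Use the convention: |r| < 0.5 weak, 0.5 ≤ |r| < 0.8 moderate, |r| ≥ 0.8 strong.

r = 0.23 > 0 so the relationship is positive.
|r| = 0.23, which falls in the weak range.

weak positive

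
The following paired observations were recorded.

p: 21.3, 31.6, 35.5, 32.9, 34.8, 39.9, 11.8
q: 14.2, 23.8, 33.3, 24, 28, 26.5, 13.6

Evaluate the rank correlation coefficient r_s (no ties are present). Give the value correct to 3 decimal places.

0.893

Rank p: 2, 3, 6, 4, 5, 7, 1
Rank q: 2, 3, 7, 4, 6, 5, 1
d = rank(p) − rank(q): 0, 0, -1, 0, -1, 2, 0; Σd² = 6
ρ = 1 − 6Σd² / [n(n²−1)] = 1 − 6×6 / (7×48) = 1 − 36/336 ≈ 0.893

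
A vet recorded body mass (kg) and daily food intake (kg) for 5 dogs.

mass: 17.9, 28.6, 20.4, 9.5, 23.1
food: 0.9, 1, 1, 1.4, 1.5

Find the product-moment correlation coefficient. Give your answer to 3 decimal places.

n = 5, Σx = 99.5, Σy = 5.8, Σx² = 2178.39, Σy² = 7.02, Σxy = 113.06
nΣxy − ΣxΣy = 565.3 − 577.1 = -11.8
nΣx² − (Σx)² = 10891.95 − 9900.25 = 991.7; nΣy² − (Σy)² = 35.1 − 33.64 = 1.46
r = -11.8 / √(991.7 × 1.46) = -11.8 / 38.0510 ≈ -0.310

-0.310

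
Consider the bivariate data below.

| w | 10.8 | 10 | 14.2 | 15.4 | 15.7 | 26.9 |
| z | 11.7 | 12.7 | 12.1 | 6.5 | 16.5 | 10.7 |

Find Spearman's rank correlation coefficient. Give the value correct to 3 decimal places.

Rank w: 2, 1, 3, 4, 5, 6
Rank z: 3, 5, 4, 1, 6, 2
d = rank(w) − rank(z): -1, -4, -1, 3, -1, 4; Σd² = 44
ρ = 1 − 6Σd² / [n(n²−1)] = 1 − 6×44 / (6×35) = 1 − 264/210 ≈ -0.257

-0.257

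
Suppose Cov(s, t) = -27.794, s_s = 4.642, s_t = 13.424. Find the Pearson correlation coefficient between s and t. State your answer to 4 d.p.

r = Cov(s,t) / (s_s · s_t) = -27.794 / (4.642 × 13.424)
  = -27.794 / 62.3142 ≈ -0.4460

-0.4460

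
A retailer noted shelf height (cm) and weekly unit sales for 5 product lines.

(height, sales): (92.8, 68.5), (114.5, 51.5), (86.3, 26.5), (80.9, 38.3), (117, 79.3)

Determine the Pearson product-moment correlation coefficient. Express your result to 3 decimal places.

n = 5, Σx = 491.5, Σy = 264.1, Σx² = 49403.59, Σy² = 15802.13, Σxy = 26917.07
nΣxy − ΣxΣy = 134585.35 − 129805.15 = 4780.2
nΣx² − (Σx)² = 247017.95 − 241572.25 = 5445.7; nΣy² − (Σy)² = 79010.65 − 69748.81 = 9261.84
r = 4780.2 / √(5445.7 × 9261.84) = 4780.2 / 7101.9154 ≈ 0.673

0.673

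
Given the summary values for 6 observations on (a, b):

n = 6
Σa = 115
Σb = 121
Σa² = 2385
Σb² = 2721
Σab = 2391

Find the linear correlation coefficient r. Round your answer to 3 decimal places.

r = (nΣab − ΣaΣb) / √[(nΣa² − (Σa)²)(nΣb² − (Σb)²)]
Numerator: 6×2391 − 115×121 = 431
Denominator: √[(14310 − 13225)(16326 − 14641)] = √[1085 × 1685] = 1352.1187
r = 431 / 1352.1187 ≈ 0.319

0.319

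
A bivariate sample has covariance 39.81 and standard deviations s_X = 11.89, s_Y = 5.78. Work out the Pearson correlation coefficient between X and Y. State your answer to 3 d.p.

0.579

r = Cov(X,Y) / (s_X · s_Y) = 39.81 / (11.89 × 5.78)
  = 39.81 / 68.7242 ≈ 0.579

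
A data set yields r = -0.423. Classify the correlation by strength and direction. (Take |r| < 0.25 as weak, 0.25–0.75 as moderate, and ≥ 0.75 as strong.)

moderate negative

r = -0.423 < 0 so the relationship is negative.
|r| = 0.423, which falls in the moderate range.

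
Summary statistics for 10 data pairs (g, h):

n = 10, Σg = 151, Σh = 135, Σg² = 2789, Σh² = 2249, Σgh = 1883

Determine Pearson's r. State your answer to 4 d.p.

r = (nΣgh − ΣgΣh) / √[(nΣg² − (Σg)²)(nΣh² − (Σh)²)]
Numerator: 10×1883 − 151×135 = -1555
Denominator: √[(27890 − 22801)(22490 − 18225)] = √[5089 × 4265] = 4658.8180
r = -1555 / 4658.8180 ≈ -0.3338

-0.3338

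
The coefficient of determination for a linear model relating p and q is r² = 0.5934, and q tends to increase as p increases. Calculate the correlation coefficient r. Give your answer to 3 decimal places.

0.770

|r| = √0.5934 = 0.770
The association is positive, so r = 0.770.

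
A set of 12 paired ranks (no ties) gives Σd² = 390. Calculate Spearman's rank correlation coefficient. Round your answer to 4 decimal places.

-0.3636

ρ = 1 − 6Σd² / [n(n²−1)] = 1 − 6×390 / (12×143)
  = 1 − 2340/1716 = 1 − 1.36364 ≈ -0.3636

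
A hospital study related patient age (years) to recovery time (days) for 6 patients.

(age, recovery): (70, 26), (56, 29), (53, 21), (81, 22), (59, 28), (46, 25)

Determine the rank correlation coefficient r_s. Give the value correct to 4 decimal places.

0.0857

Rank age: 5, 3, 2, 6, 4, 1
Rank recovery: 4, 6, 1, 2, 5, 3
d = rank(age) − rank(recovery): 1, -3, 1, 4, -1, -2; Σd² = 32
ρ = 1 − 6Σd² / [n(n²−1)] = 1 − 6×32 / (6×35) = 1 − 192/210 ≈ 0.0857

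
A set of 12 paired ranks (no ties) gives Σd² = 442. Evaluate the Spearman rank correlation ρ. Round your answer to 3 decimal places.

ρ = 1 − 6Σd² / [n(n²−1)] = 1 − 6×442 / (12×143)
  = 1 − 2652/1716 = 1 − 1.5455 ≈ -0.545

-0.545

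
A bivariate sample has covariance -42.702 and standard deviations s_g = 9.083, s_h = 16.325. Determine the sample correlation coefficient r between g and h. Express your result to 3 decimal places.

r = Cov(g,h) / (s_g · s_h) = -42.702 / (9.083 × 16.325)
  = -42.702 / 148.2800 ≈ -0.288

-0.288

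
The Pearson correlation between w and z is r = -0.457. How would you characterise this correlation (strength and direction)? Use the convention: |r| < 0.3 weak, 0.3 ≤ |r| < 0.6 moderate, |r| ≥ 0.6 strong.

moderate negative

r = -0.457 < 0 so the relationship is negative.
|r| = 0.457, which falls in the moderate range.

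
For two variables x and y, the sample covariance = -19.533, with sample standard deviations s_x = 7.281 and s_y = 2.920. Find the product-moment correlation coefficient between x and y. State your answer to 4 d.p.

-0.9187

r = Cov(x,y) / (s_x · s_y) = -19.533 / (7.281 × 2.920)
  = -19.533 / 21.2605 ≈ -0.9187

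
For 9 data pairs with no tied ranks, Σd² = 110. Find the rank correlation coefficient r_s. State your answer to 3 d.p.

0.083

ρ = 1 − 6Σd² / [n(n²−1)] = 1 − 6×110 / (9×80)
  = 1 − 660/720 = 1 − 0.9167 ≈ 0.083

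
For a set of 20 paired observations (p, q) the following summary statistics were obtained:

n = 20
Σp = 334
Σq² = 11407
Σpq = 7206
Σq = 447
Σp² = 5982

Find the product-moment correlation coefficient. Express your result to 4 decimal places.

r = (nΣpq − ΣpΣq) / √[(nΣp² − (Σp)²)(nΣq² − (Σq)²)]
Numerator: 20×7206 − 334×447 = -5178
Denominator: √[(119640 − 111556)(228140 − 199809)] = √[8084 × 28331] = 15133.6646
r = -5178 / 15133.6646 ≈ -0.3422

-0.3422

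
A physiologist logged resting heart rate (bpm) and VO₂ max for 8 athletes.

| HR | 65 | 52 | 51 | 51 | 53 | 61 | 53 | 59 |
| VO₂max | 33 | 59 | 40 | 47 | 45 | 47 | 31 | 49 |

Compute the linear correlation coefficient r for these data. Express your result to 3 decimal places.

n = 8, Σx = 445, Σy = 351, Σx² = 24951, Σy² = 15975, Σxy = 19436
nΣxy − ΣxΣy = 155488 − 156195 = -707
nΣx² − (Σx)² = 199608 − 198025 = 1583; nΣy² − (Σy)² = 127800 − 123201 = 4599
r = -707 / √(1583 × 4599) = -707 / 2698.1877 ≈ -0.262

-0.262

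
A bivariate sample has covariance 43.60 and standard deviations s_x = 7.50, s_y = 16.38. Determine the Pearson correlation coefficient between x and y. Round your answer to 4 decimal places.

r = Cov(x,y) / (s_x · s_y) = 43.60 / (7.50 × 16.38)
  = 43.60 / 122.8500 ≈ 0.3549

0.3549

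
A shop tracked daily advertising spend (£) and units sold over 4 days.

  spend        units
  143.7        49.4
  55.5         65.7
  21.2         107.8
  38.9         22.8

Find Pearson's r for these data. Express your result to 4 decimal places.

-0.3457

n = 4, Σx = 259.3, Σy = 245.7, Σx² = 25692.59, Σy² = 18897.53, Σxy = 13917.41
nΣxy − ΣxΣy = 55669.64 − 63710.01 = -8040.37
nΣx² − (Σx)² = 102770.36 − 67236.49 = 35533.87; nΣy² − (Σy)² = 75590.12 − 60368.49 = 15221.63
r = -8040.37 / √(35533.87 × 15221.63) = -8040.37 / 23256.9005 ≈ -0.3457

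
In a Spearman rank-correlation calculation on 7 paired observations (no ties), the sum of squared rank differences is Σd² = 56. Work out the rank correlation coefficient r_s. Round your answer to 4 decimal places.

0.0000

ρ = 1 − 6Σd² / [n(n²−1)] = 1 − 6×56 / (7×48)
  = 1 − 336/336 = 1 − 1.00000 ≈ 0.0000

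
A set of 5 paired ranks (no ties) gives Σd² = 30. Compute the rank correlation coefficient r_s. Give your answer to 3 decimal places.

ρ = 1 − 6Σd² / [n(n²−1)] = 1 − 6×30 / (5×24)
  = 1 − 180/120 = 1 − 1.5000 ≈ -0.500

-0.500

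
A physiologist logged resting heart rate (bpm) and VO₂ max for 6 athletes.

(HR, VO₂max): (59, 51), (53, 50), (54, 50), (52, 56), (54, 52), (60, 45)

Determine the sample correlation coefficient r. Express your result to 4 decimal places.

-0.7151

n = 6, Σx = 332, Σy = 304, Σx² = 18426, Σy² = 15466, Σxy = 16779
nΣxy − ΣxΣy = 100674 − 100928 = -254
nΣx² − (Σx)² = 110556 − 110224 = 332; nΣy² − (Σy)² = 92796 − 92416 = 380
r = -254 / √(332 × 380) = -254 / 355.1901 ≈ -0.7151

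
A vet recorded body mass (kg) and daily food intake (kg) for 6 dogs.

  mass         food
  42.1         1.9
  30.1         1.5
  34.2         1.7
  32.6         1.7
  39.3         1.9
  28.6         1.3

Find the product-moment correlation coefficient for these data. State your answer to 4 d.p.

n = 6, Σx = 206.9, Σy = 10, Σx² = 7273.27, Σy² = 16.94, Σxy = 350.55
nΣxy − ΣxΣy = 2103.3 − 2069 = 34.3
nΣx² − (Σx)² = 43639.62 − 42807.61 = 832.01; nΣy² − (Σy)² = 101.64 − 100 = 1.64
r = 34.3 / √(832.01 × 1.64) = 34.3 / 36.9391 ≈ 0.9286

0.9286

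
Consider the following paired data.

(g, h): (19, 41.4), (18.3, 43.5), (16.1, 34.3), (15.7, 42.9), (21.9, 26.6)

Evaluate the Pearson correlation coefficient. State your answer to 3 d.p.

n = 5, Σg = 91, Σh = 188.7, Σg² = 1681.2, Σh² = 7330.67, Σgh = 3390.95
nΣgh − ΣgΣh = 16954.75 − 17171.7 = -216.95
nΣg² − (Σg)² = 8406 − 8281 = 125; nΣh² − (Σh)² = 36653.35 − 35607.69 = 1045.66
r = -216.95 / √(125 × 1045.66) = -216.95 / 361.5349 ≈ -0.600

-0.600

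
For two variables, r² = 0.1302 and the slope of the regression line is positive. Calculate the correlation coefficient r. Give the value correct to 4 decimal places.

0.3608

|r| = √0.1302 = 0.3608
The association is positive, so r = 0.3608.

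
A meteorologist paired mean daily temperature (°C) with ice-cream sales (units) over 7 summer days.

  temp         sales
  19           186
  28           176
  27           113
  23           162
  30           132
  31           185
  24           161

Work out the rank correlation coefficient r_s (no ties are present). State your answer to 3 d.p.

Rank temp: 1, 5, 4, 2, 6, 7, 3
Rank sales: 7, 5, 1, 4, 2, 6, 3
d = rank(temp) − rank(sales): -6, 0, 3, -2, 4, 1, 0; Σd² = 66
ρ = 1 − 6Σd² / [n(n²−1)] = 1 − 6×66 / (7×48) = 1 − 396/336 ≈ -0.179

-0.179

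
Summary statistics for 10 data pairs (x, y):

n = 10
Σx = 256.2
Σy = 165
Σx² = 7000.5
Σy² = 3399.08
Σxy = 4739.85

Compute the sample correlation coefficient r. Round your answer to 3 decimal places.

0.943

r = (nΣxy − ΣxΣy) / √[(nΣx² − (Σx)²)(nΣy² − (Σy)²)]
Numerator: 10×4739.85 − 256.2×165 = 5125.5
Denominator: √[(70005 − 65638.44)(33990.8 − 27225)] = √[4366.56 × 6765.8] = 5435.3723
r = 5125.5 / 5435.3723 ≈ 0.943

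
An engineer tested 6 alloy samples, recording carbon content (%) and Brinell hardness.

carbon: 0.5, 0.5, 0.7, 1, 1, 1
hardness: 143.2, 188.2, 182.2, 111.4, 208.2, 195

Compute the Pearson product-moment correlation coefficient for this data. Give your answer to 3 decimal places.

0.053

n = 6, Σx = 4.7, Σy = 1028.2, Σx² = 3.99, Σy² = 182904.52, Σxy = 807.84
nΣxy − ΣxΣy = 4847.04 − 4832.54 = 14.5
nΣx² − (Σx)² = 23.94 − 22.09 = 1.85; nΣy² − (Σy)² = 1097427.12 − 1057195.24 = 40231.88
r = 14.5 / √(1.85 × 40231.88) = 14.5 / 272.8167 ≈ 0.053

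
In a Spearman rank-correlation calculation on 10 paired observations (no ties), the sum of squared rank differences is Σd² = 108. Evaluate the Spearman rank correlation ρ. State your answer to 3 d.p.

0.345

ρ = 1 − 6Σd² / [n(n²−1)] = 1 − 6×108 / (10×99)
  = 1 − 648/990 = 1 − 0.6545 ≈ 0.345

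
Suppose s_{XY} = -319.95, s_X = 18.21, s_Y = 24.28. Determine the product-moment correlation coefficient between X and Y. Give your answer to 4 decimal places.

r = Cov(X,Y) / (s_X · s_Y) = -319.95 / (18.21 × 24.28)
  = -319.95 / 442.1388 ≈ -0.7236

-0.7236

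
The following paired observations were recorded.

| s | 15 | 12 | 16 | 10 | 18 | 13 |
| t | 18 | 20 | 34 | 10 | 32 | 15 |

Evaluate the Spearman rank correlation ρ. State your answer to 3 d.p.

Rank s: 4, 2, 5, 1, 6, 3
Rank t: 3, 4, 6, 1, 5, 2
d = rank(s) − rank(t): 1, -2, -1, 0, 1, 1; Σd² = 8
ρ = 1 − 6Σd² / [n(n²−1)] = 1 − 6×8 / (6×35) = 1 − 48/210 ≈ 0.771

0.771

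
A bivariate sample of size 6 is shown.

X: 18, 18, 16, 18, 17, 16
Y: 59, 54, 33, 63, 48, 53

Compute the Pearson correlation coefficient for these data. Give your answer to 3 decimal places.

0.743

n = 6, ΣX = 103, ΣY = 310, ΣX² = 1773, ΣY² = 16568, ΣXY = 5360
nΣXY − ΣXΣY = 32160 − 31930 = 230
nΣX² − (ΣX)² = 10638 − 10609 = 29; nΣY² − (ΣY)² = 99408 − 96100 = 3308
r = 230 / √(29 × 3308) = 230 / 309.7289 ≈ 0.743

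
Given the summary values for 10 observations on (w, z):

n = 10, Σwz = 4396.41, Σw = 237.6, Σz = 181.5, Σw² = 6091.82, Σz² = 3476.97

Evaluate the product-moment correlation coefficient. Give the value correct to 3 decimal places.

r = (nΣwz − ΣwΣz) / √[(nΣw² − (Σw)²)(nΣz² − (Σz)²)]
Numerator: 10×4396.41 − 237.6×181.5 = 839.7
Denominator: √[(60918.2 − 56453.76)(34769.7 − 32942.25)] = √[4464.44 × 1827.45] = 2856.3160
r = 839.7 / 2856.3160 ≈ 0.294

0.294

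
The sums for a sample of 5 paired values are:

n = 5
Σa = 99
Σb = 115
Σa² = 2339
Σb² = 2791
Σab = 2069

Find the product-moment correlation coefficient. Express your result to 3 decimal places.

-0.884

r = (nΣab − ΣaΣb) / √[(nΣa² − (Σa)²)(nΣb² − (Σb)²)]
Numerator: 5×2069 − 99×115 = -1040
Denominator: √[(11695 − 9801)(13955 − 13225)] = √[1894 × 730] = 1175.8486
r = -1040 / 1175.8486 ≈ -0.884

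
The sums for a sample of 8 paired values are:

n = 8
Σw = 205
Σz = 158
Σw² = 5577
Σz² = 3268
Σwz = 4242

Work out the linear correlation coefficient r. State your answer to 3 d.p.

0.884

r = (nΣwz − ΣwΣz) / √[(nΣw² − (Σw)²)(nΣz² − (Σz)²)]
Numerator: 8×4242 − 205×158 = 1546
Denominator: √[(44616 − 42025)(26144 − 24964)] = √[2591 × 1180] = 1748.5365
r = 1546 / 1748.5365 ≈ 0.884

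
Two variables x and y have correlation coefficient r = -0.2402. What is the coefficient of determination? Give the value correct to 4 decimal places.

0.0577

r² = (-0.2402)² = 0.0577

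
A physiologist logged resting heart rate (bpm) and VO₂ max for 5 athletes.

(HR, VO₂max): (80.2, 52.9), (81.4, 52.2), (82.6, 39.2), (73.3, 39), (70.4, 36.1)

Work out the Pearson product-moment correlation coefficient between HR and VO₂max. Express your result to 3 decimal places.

n = 5, Σx = 387.9, Σy = 219.4, Σx² = 30209.81, Σy² = 9884.1, Σxy = 17129.72
nΣxy − ΣxΣy = 85648.6 − 85105.26 = 543.34
nΣx² − (Σx)² = 151049.05 − 150466.41 = 582.64; nΣy² − (Σy)² = 49420.5 − 48136.36 = 1284.14
r = 543.34 / √(582.64 × 1284.14) = 543.34 / 864.9805 ≈ 0.628

0.628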